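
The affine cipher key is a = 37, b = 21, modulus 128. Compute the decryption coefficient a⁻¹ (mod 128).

Extended Euclidean algorithm:
128 = 3×37 + 17
37 = 2×17 + 3
17 = 5×3 + 2
3 = 1×2 + 1
2 = 2×1 + 0
Since gcd(37, 128) = 1, back-substitute to write 1 as a combination:
1 = 3 − 2
1 = −17 + 6·3
1 = 6·37 − 13·17
1 = −13·128 + 45·37
So 37·45 ≡ 1 (mod 128).

45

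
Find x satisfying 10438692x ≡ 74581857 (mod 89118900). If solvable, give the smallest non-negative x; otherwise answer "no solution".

gcd(10438692, 89118900):
89118900 = 8·10438692 + 5609364
10438692 = 1·5609364 + 4829328
5609364 = 1·4829328 + 780036
4829328 = 6·780036 + 149112
780036 = 5·149112 + 34476
149112 = 4·34476 + 11208
34476 = 3·11208 + 852
11208 = 13·852 + 132
852 = 6·132 + 60
132 = 2·60 + 12
60 = 5·12 + 0
gcd = 12, but 12 ∤ 74581857, so the congruence has no solution.

no solution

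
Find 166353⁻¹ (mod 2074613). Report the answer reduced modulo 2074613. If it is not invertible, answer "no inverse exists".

Extended Euclidean algorithm:
2074613 = 12·166353 + 78377
166353 = 2·78377 + 9599
78377 = 8·9599 + 1585
9599 = 6·1585 + 89
1585 = 17·89 + 72
89 = 1·72 + 17
72 = 4·17 + 4
17 = 4·4 + 1
4 = 4·1 + 0
Since gcd(166353, 2074613) = 1, back-substitute to write 1 as a combination:
1 = 17 − 4·4
1 = −4·72 + 17·17
1 = 17·89 − 21·72
1 = −21·1585 + 374·89
1 = 374·9599 − 2265·1585
1 = −2265·78377 + 18494·9599
1 = 18494·166353 − 39253·78377
1 = −39253·2074613 + 489530·166353
So 166353·489530 ≡ 1 (mod 2074613).

489530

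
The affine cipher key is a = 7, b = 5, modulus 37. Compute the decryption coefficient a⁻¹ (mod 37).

Apply the Euclidean algorithm to 37 and 7:
37 = 5·7 + 2
7 = 3·2 + 1
2 = 2·1 + 0
The gcd is 1. Working backward:
1 = 7 − 3·2
1 = −3·37 + 16·7
So 7·16 ≡ 1 (mod 37).

16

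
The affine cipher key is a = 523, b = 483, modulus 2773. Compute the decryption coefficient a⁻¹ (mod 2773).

Extended Euclidean algorithm:
2773 = 5×523 + 158
523 = 3×158 + 49
158 = 3×49 + 11
49 = 4×11 + 5
11 = 2×5 + 1
5 = 5×1 + 0
The gcd is 1. Working backward:
1 = 11 − 2·5
1 = −2·49 + 9·11
1 = 9·158 − 29·49
1 = −29·523 + 96·158
1 = 96·2773 − 509·523
Hence 523⁻¹ ≡ -509 ≡ 2264 (mod 2773).

2264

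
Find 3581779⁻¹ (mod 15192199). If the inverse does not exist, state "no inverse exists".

385037

Extended Euclidean algorithm:
15192199 = 4×3581779 + 865083
3581779 = 4×865083 + 121447
865083 = 7×121447 + 14954
121447 = 8×14954 + 1815
14954 = 8×1815 + 434
1815 = 4×434 + 79
434 = 5×79 + 39
79 = 2×39 + 1
39 = 39×1 + 0
The gcd is 1. Working backward:
1 = 79 − 2·39
1 = −2·434 + 11·79
1 = 11·1815 − 46·434
1 = −46·14954 + 379·1815
1 = 379·121447 − 3078·14954
1 = −3078·865083 + 21925·121447
1 = 21925·3581779 − 90778·865083
1 = −90778·15192199 + 385037·3581779
So 3581779·385037 ≡ 1 (mod 15192199).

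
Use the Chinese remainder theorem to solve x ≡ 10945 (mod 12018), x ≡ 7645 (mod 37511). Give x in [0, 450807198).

Write x = 10945 + 12018·k. Then 12018·k ≡ 7645 − 10945 ≡ 34211 (mod 37511).
Need 12018⁻¹ mod 37511. Extended Euclid on (37511, 12018):
37511 = 3·12018 + 1457
12018 = 8·1457 + 362
1457 = 4·362 + 9
362 = 40·9 + 2
9 = 4·2 + 1
2 = 2·1 + 0
Back-substitute:
1 = 9 − 4·2
1 = −4·362 + 161·9
1 = 161·1457 − 648·362
1 = −648·12018 + 5345·1457
1 = 5345·37511 − 16683·12018
12018⁻¹ ≡ 20828 (mod 37511), so k ≡ 20828·34211 ≡ 25263 (mod 37511).
x = 10945 + 12018·25263 = 303621679.

303621679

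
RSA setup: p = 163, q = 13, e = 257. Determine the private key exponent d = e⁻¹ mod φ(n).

1649

φ(n) = (p−1)(q−1) = 162·12 = 1944.
Need d with 257·d ≡ 1 (mod 1944). Apply the extended Euclidean algorithm:
1944 = 7*257 + 145
257 = 1*145 + 112
145 = 1*112 + 33
112 = 3*33 + 13
33 = 2*13 + 7
13 = 1*7 + 6
7 = 1*6 + 1
6 = 6*1 + 0
Back-substitute:
1 = 7 − 6
1 = −13 + 2·7
1 = 2·33 − 5·13
1 = −5·112 + 17·33
1 = 17·145 − 22·112
1 = −22·257 + 39·145
1 = 39·1944 − 295·257
So 257·(-295) ≡ 1 (mod 1944), hence d ≡ -295 ≡ 1649 (mod 1944).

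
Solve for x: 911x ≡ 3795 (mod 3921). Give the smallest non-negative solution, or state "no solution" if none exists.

1842

First find gcd(911, 3921):
3921 = 4*911 + 277
911 = 3*277 + 80
277 = 3*80 + 37
80 = 2*37 + 6
37 = 6*6 + 1
6 = 6*1 + 0
gcd = 1, so a unique solution mod 3921 exists.
Back-substitute for the Bézout coefficients:
1 = 37 − 6·6
1 = −6·80 + 13·37
1 = 13·277 − 45·80
1 = −45·911 + 148·277
1 = 148·3921 − 637·911
So 911·(-637) ≡ 1 (mod 3921), giving 911⁻¹ ≡ 3284.
x ≡ 911⁻¹·3795 ≡ 3284·3795 ≡ 1842 (mod 3921).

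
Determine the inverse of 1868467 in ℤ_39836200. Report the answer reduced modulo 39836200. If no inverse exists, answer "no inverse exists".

30273403

Apply the Euclidean algorithm to 39836200 and 1868467:
39836200 = 21·1868467 + 598393
1868467 = 3·598393 + 73288
598393 = 8·73288 + 12089
73288 = 6·12089 + 754
12089 = 16·754 + 25
754 = 30·25 + 4
25 = 6·4 + 1
4 = 4·1 + 0
gcd = 1, so the inverse exists. Back-substitute:
1 = 25 − 6·4
1 = −6·754 + 181·25
1 = 181·12089 − 2902·754
1 = −2902·73288 + 17593·12089
1 = 17593·598393 − 143646·73288
1 = −143646·1868467 + 448531·598393
1 = 448531·39836200 − 9562797·1868467
Thus 1868467·(-9562797) ≡ 1 (mod 39836200); reducing, -9562797 mod 39836200 = 30273403.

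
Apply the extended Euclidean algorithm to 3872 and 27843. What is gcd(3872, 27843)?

Apply Euclid's algorithm to 27843 and 3872:
27843 = 7·3872 + 739
3872 = 5·739 + 177
739 = 4·177 + 31
177 = 5·31 + 22
31 = 1·22 + 9
22 = 2·9 + 4
9 = 2·4 + 1
4 = 4·1 + 0
gcd(3872, 27843) = 1.
Working backward:
1 = 9 − 2·4
1 = −2·22 + 5·9
1 = 5·31 − 7·22
1 = −7·177 + 40·31
1 = 40·739 − 167·177
1 = −167·3872 + 875·739
1 = 875·27843 − 6292·3872
So 1 = (875)·27843 + (-6292)·3872.

1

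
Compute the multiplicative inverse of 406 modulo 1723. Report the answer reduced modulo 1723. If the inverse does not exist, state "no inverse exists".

174

Apply the Euclidean algorithm to 1723 and 406:
1723 = 4·406 + 99
406 = 4·99 + 10
99 = 9·10 + 9
10 = 1·9 + 1
9 = 9·1 + 0
Since gcd(406, 1723) = 1, back-substitute to write 1 as a combination:
1 = 10 − 9
1 = −99 + 10·10
1 = 10·406 − 41·99
1 = −41·1723 + 174·406
So 406·174 ≡ 1 (mod 1723).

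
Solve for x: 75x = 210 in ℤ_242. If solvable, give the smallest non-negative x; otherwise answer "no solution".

First find gcd(75, 242):
242 = 3·75 + 17
75 = 4·17 + 7
17 = 2·7 + 3
7 = 2·3 + 1
3 = 3·1 + 0
gcd = 1, so a unique solution mod 242 exists.
Back-substitute for the Bézout coefficients:
1 = 7 − 2·3
1 = −2·17 + 5·7
1 = 5·75 − 22·17
1 = −22·242 + 71·75
So 75·(71) ≡ 1 (mod 242), giving 75⁻¹ ≡ 71.
x ≡ 75⁻¹·210 ≡ 71·210 ≡ 148 (mod 242).

148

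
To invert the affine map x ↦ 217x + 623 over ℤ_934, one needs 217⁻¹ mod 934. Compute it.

Run Euclid on (934, 217):
934 = 4*217 + 66
217 = 3*66 + 19
66 = 3*19 + 9
19 = 2*9 + 1
9 = 9*1 + 0
The gcd is 1. Working backward:
1 = 19 − 2·9
1 = −2·66 + 7·19
1 = 7·217 − 23·66
1 = −23·934 + 99·217
So 217·99 ≡ 1 (mod 934).

99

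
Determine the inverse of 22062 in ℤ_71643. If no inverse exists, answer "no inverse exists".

no inverse exists

Euclidean algorithm on 71643, 22062:
71643 = 3*22062 + 5457
22062 = 4*5457 + 234
5457 = 23*234 + 75
234 = 3*75 + 9
75 = 8*9 + 3
9 = 3*3 + 0
Since gcd = 3 > 1, 22062 is not a unit mod 71643.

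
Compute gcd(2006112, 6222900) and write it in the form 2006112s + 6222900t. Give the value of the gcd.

12

Apply Euclid's algorithm to 6222900 and 2006112:
6222900 = 3·2006112 + 204564
2006112 = 9·204564 + 165036
204564 = 1·165036 + 39528
165036 = 4·39528 + 6924
39528 = 5·6924 + 4908
6924 = 1·4908 + 2016
4908 = 2·2016 + 876
2016 = 2·876 + 264
876 = 3·264 + 84
264 = 3·84 + 12
84 = 7·12 + 0
gcd(2006112, 6222900) = 12.
Express as a combination:
12 = 264 − 3·84
12 = −3·876 + 10·264
12 = 10·2016 − 23·876
12 = −23·4908 + 56·2016
12 = 56·6924 − 79·4908
12 = −79·39528 + 451·6924
12 = 451·165036 − 1883·39528
12 = −1883·204564 + 2334·165036
12 = 2334·2006112 − 22889·204564
12 = −22889·6222900 + 71001·2006112
So 12 = (-22889)·6222900 + (71001)·2006112.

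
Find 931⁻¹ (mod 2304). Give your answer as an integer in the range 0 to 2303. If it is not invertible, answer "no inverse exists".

2059

Extended Euclidean algorithm:
2304 = 2·931 + 442
931 = 2·442 + 47
442 = 9·47 + 19
47 = 2·19 + 9
19 = 2·9 + 1
9 = 9·1 + 0
The gcd is 1. Working backward:
1 = 19 − 2·9
1 = −2·47 + 5·19
1 = 5·442 − 47·47
1 = −47·931 + 99·442
1 = 99·2304 − 245·931
So 931·(-245) ≡ 1 (mod 2304), and -245 ≡ 2059 (mod 2304).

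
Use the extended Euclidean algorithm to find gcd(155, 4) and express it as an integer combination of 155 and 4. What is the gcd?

Euclidean algorithm:
155 = 38×4 + 3
4 = 1×3 + 1
3 = 3×1 + 0
gcd(155, 4) = 1.
Back-substituting:
1 = 4 − 3
1 = −155 + 39·4
So 1 = (-1)·155 + (39)·4.

1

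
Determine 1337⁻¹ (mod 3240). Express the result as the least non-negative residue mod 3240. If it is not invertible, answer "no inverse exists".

Extended Euclidean algorithm:
3240 = 2·1337 + 566
1337 = 2·566 + 205
566 = 2·205 + 156
205 = 1·156 + 49
156 = 3·49 + 9
49 = 5·9 + 4
9 = 2·4 + 1
4 = 4·1 + 0
gcd = 1, so the inverse exists. Back-substitute:
1 = 9 − 2·4
1 = −2·49 + 11·9
1 = 11·156 − 35·49
1 = −35·205 + 46·156
1 = 46·566 − 127·205
1 = −127·1337 + 300·566
1 = 300·3240 − 727·1337
Hence 1337⁻¹ ≡ -727 ≡ 2513 (mod 3240).

2513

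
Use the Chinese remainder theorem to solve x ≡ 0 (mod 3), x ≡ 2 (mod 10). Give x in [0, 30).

Write x = 0 + 3·k. Then 3·k ≡ 2 − 0 ≡ 2 (mod 10).
Need 3⁻¹ mod 10. Extended Euclid on (10, 3):
10 = 3·3 + 1
3 = 3·1 + 0
Back-substitute:
1 = 10 − 3·3
3⁻¹ ≡ 7 (mod 10), so k ≡ 7·2 ≡ 4 (mod 10).
x = 0 + 3·4 = 12.

12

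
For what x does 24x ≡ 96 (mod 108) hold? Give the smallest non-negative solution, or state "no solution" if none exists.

First find gcd(24, 108):
108 = 4×24 + 12
24 = 2×12 + 0
gcd = 12 and 12 | 96, so solutions exist. Divide through by 12: 2x ≡ 8 (mod 9).
Now find 2⁻¹ mod 9:
9 = 4×2 + 1
2 = 2×1 + 0
Back-substitute:
1 = 9 − 4·2
So 2·(-4) ≡ 1 (mod 9), i.e. 2⁻¹ ≡ 5.
Then x ≡ 5·8 ≡ 4 (mod 9); the smallest non-negative solution is x = 4.

4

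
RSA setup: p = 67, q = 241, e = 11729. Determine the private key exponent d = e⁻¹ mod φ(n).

5009

φ(n) = (p−1)(q−1) = 66·240 = 15840.
Need d with 11729·d ≡ 1 (mod 15840). Apply the extended Euclidean algorithm:
15840 = 1*11729 + 4111
11729 = 2*4111 + 3507
4111 = 1*3507 + 604
3507 = 5*604 + 487
604 = 1*487 + 117
487 = 4*117 + 19
117 = 6*19 + 3
19 = 6*3 + 1
3 = 3*1 + 0
Back-substitute:
1 = 19 − 6·3
1 = −6·117 + 37·19
1 = 37·487 − 154·117
1 = −154·604 + 191·487
1 = 191·3507 − 1109·604
1 = −1109·4111 + 1300·3507
1 = 1300·11729 − 3709·4111
1 = −3709·15840 + 5009·11729
So 11729·5009 ≡ 1 (mod 15840), hence d = 5009.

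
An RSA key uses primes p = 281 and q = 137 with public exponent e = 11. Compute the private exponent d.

φ(n) = (p−1)(q−1) = 280·136 = 38080.
Need d with 11·d ≡ 1 (mod 38080). Apply the extended Euclidean algorithm:
38080 = 3461*11 + 9
11 = 1*9 + 2
9 = 4*2 + 1
2 = 2*1 + 0
Back-substitute:
1 = 9 − 4·2
1 = −4·11 + 5·9
1 = 5·38080 − 17309·11
So 11·(-17309) ≡ 1 (mod 38080), hence d ≡ -17309 ≡ 20771 (mod 38080).

20771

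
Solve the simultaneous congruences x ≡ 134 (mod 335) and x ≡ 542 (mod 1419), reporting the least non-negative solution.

Write x = 134 + 335·k. Then 335·k ≡ 542 − 134 ≡ 408 (mod 1419).
Need 335⁻¹ mod 1419. Extended Euclid on (1419, 335):
1419 = 4×335 + 79
335 = 4×79 + 19
79 = 4×19 + 3
19 = 6×3 + 1
3 = 3×1 + 0
Back-substitute:
1 = 19 − 6·3
1 = −6·79 + 25·19
1 = 25·335 − 106·79
1 = −106·1419 + 449·335
335⁻¹ ≡ 449 (mod 1419), so k ≡ 449·408 ≡ 141 (mod 1419).
x = 134 + 335·141 = 47369.

47369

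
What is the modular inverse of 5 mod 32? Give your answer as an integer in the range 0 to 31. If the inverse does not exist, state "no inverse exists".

13

Extended Euclidean algorithm:
32 = 6*5 + 2
5 = 2*2 + 1
2 = 2*1 + 0
Since gcd(5, 32) = 1, back-substitute to write 1 as a combination:
1 = 5 − 2·2
1 = −2·32 + 13·5
So 5·13 ≡ 1 (mod 32).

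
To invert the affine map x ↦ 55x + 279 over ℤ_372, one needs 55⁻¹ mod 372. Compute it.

115

gcd(372, 55) by repeated division:
372 = 6*55 + 42
55 = 1*42 + 13
42 = 3*13 + 3
13 = 4*3 + 1
3 = 3*1 + 0
The gcd is 1. Working backward:
1 = 13 − 4·3
1 = −4·42 + 13·13
1 = 13·55 − 17·42
1 = −17·372 + 115·55
So 55·115 ≡ 1 (mod 372).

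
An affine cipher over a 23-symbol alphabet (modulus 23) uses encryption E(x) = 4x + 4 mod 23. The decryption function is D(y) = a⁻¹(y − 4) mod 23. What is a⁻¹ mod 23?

6

Run Euclid on (23, 4):
23 = 5·4 + 3
4 = 1·3 + 1
3 = 3·1 + 0
Since gcd(4, 23) = 1, back-substitute to write 1 as a combination:
1 = 4 − 3
1 = −23 + 6·4
So 4·6 ≡ 1 (mod 23).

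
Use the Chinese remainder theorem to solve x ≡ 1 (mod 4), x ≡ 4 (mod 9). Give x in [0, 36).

13

Write x = 1 + 4·k. Then 4·k ≡ 4 − 1 ≡ 3 (mod 9).
Need 4⁻¹ mod 9. Extended Euclid on (9, 4):
9 = 2*4 + 1
4 = 4*1 + 0
Back-substitute:
1 = 9 − 2·4
4⁻¹ ≡ 7 (mod 9), so k ≡ 7·3 ≡ 3 (mod 9).
x = 1 + 4·3 = 13.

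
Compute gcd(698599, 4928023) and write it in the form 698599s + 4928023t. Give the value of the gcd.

1

Repeated division:
4928023 = 7·698599 + 37830
698599 = 18·37830 + 17659
37830 = 2·17659 + 2512
17659 = 7·2512 + 75
2512 = 33·75 + 37
75 = 2·37 + 1
37 = 37·1 + 0
gcd(698599, 4928023) = 1.
Working backward:
1 = 75 − 2·37
1 = −2·2512 + 67·75
1 = 67·17659 − 471·2512
1 = −471·37830 + 1009·17659
1 = 1009·698599 − 18633·37830
1 = −18633·4928023 + 131440·698599
So 1 = (-18633)·4928023 + (131440)·698599.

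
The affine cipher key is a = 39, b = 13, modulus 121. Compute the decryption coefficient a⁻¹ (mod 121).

gcd(121, 39) by repeated division:
121 = 3·39 + 4
39 = 9·4 + 3
4 = 1·3 + 1
3 = 3·1 + 0
Since gcd(39, 121) = 1, back-substitute to write 1 as a combination:
1 = 4 − 3
1 = −39 + 10·4
1 = 10·121 − 31·39
Thus 39·(-31) ≡ 1 (mod 121); reducing, -31 mod 121 = 90.

90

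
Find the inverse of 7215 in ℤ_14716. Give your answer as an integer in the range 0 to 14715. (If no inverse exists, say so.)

no inverse exists

Compute gcd(7215, 14716):
14716 = 2*7215 + 286
7215 = 25*286 + 65
286 = 4*65 + 26
65 = 2*26 + 13
26 = 2*13 + 0
gcd(7215, 14716) = 13 ≠ 1, so 7215 has no multiplicative inverse modulo 14716.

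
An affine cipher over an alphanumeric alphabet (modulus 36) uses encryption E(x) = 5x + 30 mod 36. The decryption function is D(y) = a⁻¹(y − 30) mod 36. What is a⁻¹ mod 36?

Run Euclid on (36, 5):
36 = 7×5 + 1
5 = 5×1 + 0
gcd = 1, so the inverse exists. Back-substitute:
1 = 36 − 7·5
Thus 5·(-7) ≡ 1 (mod 36); reducing, -7 mod 36 = 29.

29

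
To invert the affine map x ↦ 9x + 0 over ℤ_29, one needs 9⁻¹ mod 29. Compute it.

Apply the Euclidean algorithm to 29 and 9:
29 = 3·9 + 2
9 = 4·2 + 1
2 = 2·1 + 0
gcd = 1, so the inverse exists. Back-substitute:
1 = 9 − 4·2
1 = −4·29 + 13·9
So 9·13 ≡ 1 (mod 29).

13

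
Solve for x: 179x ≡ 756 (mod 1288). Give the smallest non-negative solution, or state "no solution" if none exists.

First find gcd(179, 1288):
1288 = 7·179 + 35
179 = 5·35 + 4
35 = 8·4 + 3
4 = 1·3 + 1
3 = 3·1 + 0
gcd = 1, so a unique solution mod 1288 exists.
Back-substitute for the Bézout coefficients:
1 = 4 − 3
1 = −35 + 9·4
1 = 9·179 − 46·35
1 = −46·1288 + 331·179
So 179·(331) ≡ 1 (mod 1288), giving 179⁻¹ ≡ 331.
x ≡ 179⁻¹·756 ≡ 331·756 ≡ 364 (mod 1288).

364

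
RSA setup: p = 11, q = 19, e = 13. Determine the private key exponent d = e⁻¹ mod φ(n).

φ(n) = (p−1)(q−1) = 10·18 = 180.
Need d with 13·d ≡ 1 (mod 180). Apply the extended Euclidean algorithm:
180 = 13×13 + 11
13 = 1×11 + 2
11 = 5×2 + 1
2 = 2×1 + 0
Back-substitute:
1 = 11 − 5·2
1 = −5·13 + 6·11
1 = 6·180 − 83·13
So 13·(-83) ≡ 1 (mod 180), hence d ≡ -83 ≡ 97 (mod 180).

97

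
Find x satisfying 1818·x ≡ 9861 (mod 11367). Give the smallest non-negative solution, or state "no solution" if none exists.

no solution

gcd(1818, 11367):
11367 = 6*1818 + 459
1818 = 3*459 + 441
459 = 1*441 + 18
441 = 24*18 + 9
18 = 2*9 + 0
gcd = 9, but 9 ∤ 9861, so the congruence has no solution.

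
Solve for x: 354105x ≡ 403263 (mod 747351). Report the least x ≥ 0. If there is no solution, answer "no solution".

First find gcd(354105, 747351):
747351 = 2*354105 + 39141
354105 = 9*39141 + 1836
39141 = 21*1836 + 585
1836 = 3*585 + 81
585 = 7*81 + 18
81 = 4*18 + 9
18 = 2*9 + 0
gcd = 9 and 9 | 403263, so solutions exist. Divide through by 9: 39345x ≡ 44807 (mod 83039).
Now find 39345⁻¹ mod 83039:
83039 = 2·39345 + 4349
39345 = 9·4349 + 204
4349 = 21·204 + 65
204 = 3·65 + 9
65 = 7·9 + 2
9 = 4·2 + 1
2 = 2·1 + 0
Back-substitute:
1 = 9 − 4·2
1 = −4·65 + 29·9
1 = 29·204 − 91·65
1 = −91·4349 + 1940·204
1 = 1940·39345 − 17551·4349
1 = −17551·83039 + 37042·39345
So 39345⁻¹ ≡ 37042 (mod 83039).
Then x ≡ 37042·44807 ≡ 40401 (mod 83039); the smallest non-negative solution is x = 40401.

40401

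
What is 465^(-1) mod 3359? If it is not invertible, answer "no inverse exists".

gcd(3359, 465) by repeated division:
3359 = 7·465 + 104
465 = 4·104 + 49
104 = 2·49 + 6
49 = 8·6 + 1
6 = 6·1 + 0
gcd = 1, so the inverse exists. Back-substitute:
1 = 49 − 8·6
1 = −8·104 + 17·49
1 = 17·465 − 76·104
1 = −76·3359 + 549·465
So 465·549 ≡ 1 (mod 3359).

549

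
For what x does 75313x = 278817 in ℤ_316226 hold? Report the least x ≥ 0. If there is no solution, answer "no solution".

21783

First find gcd(75313, 316226):
316226 = 4*75313 + 14974
75313 = 5*14974 + 443
14974 = 33*443 + 355
443 = 1*355 + 88
355 = 4*88 + 3
88 = 29*3 + 1
3 = 3*1 + 0
gcd = 1, so a unique solution mod 316226 exists.
Back-substitute for the Bézout coefficients:
1 = 88 − 29·3
1 = −29·355 + 117·88
1 = 117·443 − 146·355
1 = −146·14974 + 4935·443
1 = 4935·75313 − 24821·14974
1 = −24821·316226 + 104219·75313
So 75313·(104219) ≡ 1 (mod 316226), giving 75313⁻¹ ≡ 104219.
x ≡ 75313⁻¹·278817 ≡ 104219·278817 ≡ 21783 (mod 316226).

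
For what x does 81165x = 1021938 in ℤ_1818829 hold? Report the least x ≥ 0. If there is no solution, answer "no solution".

First find gcd(81165, 1818829):
1818829 = 22*81165 + 33199
81165 = 2*33199 + 14767
33199 = 2*14767 + 3665
14767 = 4*3665 + 107
3665 = 34*107 + 27
107 = 3*27 + 26
27 = 1*26 + 1
26 = 26*1 + 0
gcd = 1, so a unique solution mod 1818829 exists.
Back-substitute for the Bézout coefficients:
1 = 27 − 26
1 = −107 + 4·27
1 = 4·3665 − 137·107
1 = −137·14767 + 552·3665
1 = 552·33199 − 1241·14767
1 = −1241·81165 + 3034·33199
1 = 3034·1818829 − 67989·81165
So 81165·(-67989) ≡ 1 (mod 1818829), giving 81165⁻¹ ≡ 1750840.
x ≡ 81165⁻¹·1021938 ≡ 1750840·1021938 ≡ 543947 (mod 1818829).

543947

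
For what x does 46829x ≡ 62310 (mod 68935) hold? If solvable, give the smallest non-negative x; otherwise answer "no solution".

37555

First find gcd(46829, 68935):
68935 = 1·46829 + 22106
46829 = 2·22106 + 2617
22106 = 8·2617 + 1170
2617 = 2·1170 + 277
1170 = 4·277 + 62
277 = 4·62 + 29
62 = 2·29 + 4
29 = 7·4 + 1
4 = 4·1 + 0
gcd = 1, so a unique solution mod 68935 exists.
Back-substitute for the Bézout coefficients:
1 = 29 − 7·4
1 = −7·62 + 15·29
1 = 15·277 − 67·62
1 = −67·1170 + 283·277
1 = 283·2617 − 633·1170
1 = −633·22106 + 5347·2617
1 = 5347·46829 − 11327·22106
1 = −11327·68935 + 16674·46829
So 46829·(16674) ≡ 1 (mod 68935), giving 46829⁻¹ ≡ 16674.
x ≡ 46829⁻¹·62310 ≡ 16674·62310 ≡ 37555 (mod 68935).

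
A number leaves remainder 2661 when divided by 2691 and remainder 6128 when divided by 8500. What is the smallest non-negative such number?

10597128

Write x = 2661 + 2691·k. Then 2691·k ≡ 6128 − 2661 ≡ 3467 (mod 8500).
Need 2691⁻¹ mod 8500. Extended Euclid on (8500, 2691):
8500 = 3*2691 + 427
2691 = 6*427 + 129
427 = 3*129 + 40
129 = 3*40 + 9
40 = 4*9 + 4
9 = 2*4 + 1
4 = 4*1 + 0
Back-substitute:
1 = 9 − 2·4
1 = −2·40 + 9·9
1 = 9·129 − 29·40
1 = −29·427 + 96·129
1 = 96·2691 − 605·427
1 = −605·8500 + 1911·2691
2691⁻¹ ≡ 1911 (mod 8500), so k ≡ 1911·3467 ≡ 3937 (mod 8500).
x = 2661 + 2691·3937 = 10597128.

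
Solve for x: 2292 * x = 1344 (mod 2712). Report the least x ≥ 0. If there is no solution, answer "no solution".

First find gcd(2292, 2712):
2712 = 1·2292 + 420
2292 = 5·420 + 192
420 = 2·192 + 36
192 = 5·36 + 12
36 = 3·12 + 0
gcd = 12 and 12 | 1344, so solutions exist. Divide through by 12: 191x ≡ 112 (mod 226).
Now find 191⁻¹ mod 226:
226 = 1·191 + 35
191 = 5·35 + 16
35 = 2·16 + 3
16 = 5·3 + 1
3 = 3·1 + 0
Back-substitute:
1 = 16 − 5·3
1 = −5·35 + 11·16
1 = 11·191 − 60·35
1 = −60·226 + 71·191
So 191⁻¹ ≡ 71 (mod 226).
Then x ≡ 71·112 ≡ 42 (mod 226); the smallest non-negative solution is x = 42.

42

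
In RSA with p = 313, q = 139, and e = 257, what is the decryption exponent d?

φ(n) = (p−1)(q−1) = 312·138 = 43056.
Need d with 257·d ≡ 1 (mod 43056). Apply the extended Euclidean algorithm:
43056 = 167·257 + 137
257 = 1·137 + 120
137 = 1·120 + 17
120 = 7·17 + 1
17 = 17·1 + 0
Back-substitute:
1 = 120 − 7·17
1 = −7·137 + 8·120
1 = 8·257 − 15·137
1 = −15·43056 + 2513·257
So 257·2513 ≡ 1 (mod 43056), hence d = 2513.

2513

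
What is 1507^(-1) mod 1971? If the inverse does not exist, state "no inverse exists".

Apply the Euclidean algorithm to 1971 and 1507:
1971 = 1·1507 + 464
1507 = 3·464 + 115
464 = 4·115 + 4
115 = 28·4 + 3
4 = 1·3 + 1
3 = 3·1 + 0
gcd = 1, so the inverse exists. Back-substitute:
1 = 4 − 3
1 = −115 + 29·4
1 = 29·464 − 117·115
1 = −117·1507 + 380·464
1 = 380·1971 − 497·1507
Hence 1507⁻¹ ≡ -497 ≡ 1474 (mod 1971).

1474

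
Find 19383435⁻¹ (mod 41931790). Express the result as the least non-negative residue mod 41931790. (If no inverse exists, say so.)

no inverse exists

Euclidean algorithm on 41931790, 19383435:
41931790 = 2×19383435 + 3164920
19383435 = 6×3164920 + 393915
3164920 = 8×393915 + 13600
393915 = 28×13600 + 13115
13600 = 1×13115 + 485
13115 = 27×485 + 20
485 = 24×20 + 5
20 = 4×5 + 0
The gcd is 5, not 1, hence no inverse exists.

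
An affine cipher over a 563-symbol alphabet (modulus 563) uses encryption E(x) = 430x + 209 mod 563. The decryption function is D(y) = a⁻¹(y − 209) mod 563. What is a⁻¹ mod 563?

Apply the Euclidean algorithm to 563 and 430:
563 = 1×430 + 133
430 = 3×133 + 31
133 = 4×31 + 9
31 = 3×9 + 4
9 = 2×4 + 1
4 = 4×1 + 0
The gcd is 1. Working backward:
1 = 9 − 2·4
1 = −2·31 + 7·9
1 = 7·133 − 30·31
1 = −30·430 + 97·133
1 = 97·563 − 127·430
So 430·(-127) ≡ 1 (mod 563), and -127 ≡ 436 (mod 563).

436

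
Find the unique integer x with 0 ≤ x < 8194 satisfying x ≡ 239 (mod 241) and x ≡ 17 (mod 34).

Write x = 239 + 241·k. Then 241·k ≡ 17 − 239 ≡ 16 (mod 34).
Need 241⁻¹ mod 34. Extended Euclid on (34, 3):
34 = 11·3 + 1
3 = 3·1 + 0
Back-substitute:
1 = 34 − 11·3
241⁻¹ ≡ 23 (mod 34), so k ≡ 23·16 ≡ 28 (mod 34).
x = 239 + 241·28 = 6987.

6987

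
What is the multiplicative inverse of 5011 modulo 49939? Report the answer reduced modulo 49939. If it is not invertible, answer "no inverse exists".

Apply the Euclidean algorithm to 49939 and 5011:
49939 = 9×5011 + 4840
5011 = 1×4840 + 171
4840 = 28×171 + 52
171 = 3×52 + 15
52 = 3×15 + 7
15 = 2×7 + 1
7 = 7×1 + 0
The gcd is 1. Working backward:
1 = 15 − 2·7
1 = −2·52 + 7·15
1 = 7·171 − 23·52
1 = −23·4840 + 651·171
1 = 651·5011 − 674·4840
1 = −674·49939 + 6717·5011
So 5011·6717 ≡ 1 (mod 49939).

6717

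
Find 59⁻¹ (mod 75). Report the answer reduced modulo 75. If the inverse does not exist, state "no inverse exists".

Extended Euclidean algorithm:
75 = 1*59 + 16
59 = 3*16 + 11
16 = 1*11 + 5
11 = 2*5 + 1
5 = 5*1 + 0
Since gcd(59, 75) = 1, back-substitute to write 1 as a combination:
1 = 11 − 2·5
1 = −2·16 + 3·11
1 = 3·59 − 11·16
1 = −11·75 + 14·59
So 59·14 ≡ 1 (mod 75).

14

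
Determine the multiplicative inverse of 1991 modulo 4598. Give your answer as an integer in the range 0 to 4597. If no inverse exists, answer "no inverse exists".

no inverse exists

Compute gcd(1991, 4598):
4598 = 2*1991 + 616
1991 = 3*616 + 143
616 = 4*143 + 44
143 = 3*44 + 11
44 = 4*11 + 0
The gcd is 11, not 1, hence no inverse exists.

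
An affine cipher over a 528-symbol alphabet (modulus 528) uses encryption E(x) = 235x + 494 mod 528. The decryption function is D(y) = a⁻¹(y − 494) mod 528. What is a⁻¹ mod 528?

Run Euclid on (528, 235):
528 = 2*235 + 58
235 = 4*58 + 3
58 = 19*3 + 1
3 = 3*1 + 0
The gcd is 1. Working backward:
1 = 58 − 19·3
1 = −19·235 + 77·58
1 = 77·528 − 173·235
So 235·(-173) ≡ 1 (mod 528), and -173 ≡ 355 (mod 528).

355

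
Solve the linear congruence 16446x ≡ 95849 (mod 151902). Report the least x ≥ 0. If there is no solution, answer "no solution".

no solution

gcd(16446, 151902):
151902 = 9×16446 + 3888
16446 = 4×3888 + 894
3888 = 4×894 + 312
894 = 2×312 + 270
312 = 1×270 + 42
270 = 6×42 + 18
42 = 2×18 + 6
18 = 3×6 + 0
gcd = 6, but 6 ∤ 95849, so the congruence has no solution.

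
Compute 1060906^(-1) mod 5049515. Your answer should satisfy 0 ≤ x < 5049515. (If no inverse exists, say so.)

782906

gcd(5049515, 1060906) by repeated division:
5049515 = 4·1060906 + 805891
1060906 = 1·805891 + 255015
805891 = 3·255015 + 40846
255015 = 6·40846 + 9939
40846 = 4·9939 + 1090
9939 = 9·1090 + 129
1090 = 8·129 + 58
129 = 2·58 + 13
58 = 4·13 + 6
13 = 2·6 + 1
6 = 6·1 + 0
gcd = 1, so the inverse exists. Back-substitute:
1 = 13 − 2·6
1 = −2·58 + 9·13
1 = 9·129 − 20·58
1 = −20·1090 + 169·129
1 = 169·9939 − 1541·1090
1 = −1541·40846 + 6333·9939
1 = 6333·255015 − 39539·40846
1 = −39539·805891 + 124950·255015
1 = 124950·1060906 − 164489·805891
1 = −164489·5049515 + 782906·1060906
So 1060906·782906 ≡ 1 (mod 5049515).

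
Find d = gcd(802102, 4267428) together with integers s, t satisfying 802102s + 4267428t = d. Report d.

Repeated division:
4267428 = 5×802102 + 256918
802102 = 3×256918 + 31348
256918 = 8×31348 + 6134
31348 = 5×6134 + 678
6134 = 9×678 + 32
678 = 21×32 + 6
32 = 5×6 + 2
6 = 3×2 + 0
gcd(802102, 4267428) = 2.
Back-substituting:
2 = 32 − 5·6
2 = −5·678 + 106·32
2 = 106·6134 − 959·678
2 = −959·31348 + 4901·6134
2 = 4901·256918 − 40167·31348
2 = −40167·802102 + 125402·256918
2 = 125402·4267428 − 667177·802102
So 2 = (125402)·4267428 + (-667177)·802102.

2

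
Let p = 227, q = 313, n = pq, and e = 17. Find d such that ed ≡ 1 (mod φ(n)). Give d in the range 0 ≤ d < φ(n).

53921

φ(n) = (p−1)(q−1) = 226·312 = 70512.
Need d with 17·d ≡ 1 (mod 70512). Apply the extended Euclidean algorithm:
70512 = 4147*17 + 13
17 = 1*13 + 4
13 = 3*4 + 1
4 = 4*1 + 0
Back-substitute:
1 = 13 − 3·4
1 = −3·17 + 4·13
1 = 4·70512 − 16591·17
So 17·(-16591) ≡ 1 (mod 70512), hence d ≡ -16591 ≡ 53921 (mod 70512).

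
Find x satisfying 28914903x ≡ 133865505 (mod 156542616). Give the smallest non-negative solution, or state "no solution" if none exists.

First find gcd(28914903, 156542616):
156542616 = 5·28914903 + 11968101
28914903 = 2·11968101 + 4978701
11968101 = 2·4978701 + 2010699
4978701 = 2·2010699 + 957303
2010699 = 2·957303 + 96093
957303 = 9·96093 + 92466
96093 = 1·92466 + 3627
92466 = 25·3627 + 1791
3627 = 2·1791 + 45
1791 = 39·45 + 36
45 = 1·36 + 9
36 = 4·9 + 0
gcd = 9 and 9 | 133865505, so solutions exist. Divide through by 9: 3212767x ≡ 14873945 (mod 17393624).
Now find 3212767⁻¹ mod 17393624:
17393624 = 5×3212767 + 1329789
3212767 = 2×1329789 + 553189
1329789 = 2×553189 + 223411
553189 = 2×223411 + 106367
223411 = 2×106367 + 10677
106367 = 9×10677 + 10274
10677 = 1×10274 + 403
10274 = 25×403 + 199
403 = 2×199 + 5
199 = 39×5 + 4
5 = 1×4 + 1
4 = 4×1 + 0
Back-substitute:
1 = 5 − 4
1 = −199 + 40·5
1 = 40·403 − 81·199
1 = −81·10274 + 2065·403
1 = 2065·10677 − 2146·10274
1 = −2146·106367 + 21379·10677
1 = 21379·223411 − 44904·106367
1 = −44904·553189 + 111187·223411
1 = 111187·1329789 − 267278·553189
1 = −267278·3212767 + 645743·1329789
1 = 645743·17393624 − 3495993·3212767
So 3212767·(-3495993) ≡ 1 (mod 17393624), i.e. 3212767⁻¹ ≡ 13897631.
Then x ≡ 13897631·14873945 ≡ 5388559 (mod 17393624); the smallest non-negative solution is x = 5388559.

5388559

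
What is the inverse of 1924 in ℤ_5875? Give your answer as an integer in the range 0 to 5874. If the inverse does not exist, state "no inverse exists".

4449

Extended Euclidean algorithm:
5875 = 3·1924 + 103
1924 = 18·103 + 70
103 = 1·70 + 33
70 = 2·33 + 4
33 = 8·4 + 1
4 = 4·1 + 0
gcd = 1, so the inverse exists. Back-substitute:
1 = 33 − 8·4
1 = −8·70 + 17·33
1 = 17·103 − 25·70
1 = −25·1924 + 467·103
1 = 467·5875 − 1426·1924
So 1924·(-1426) ≡ 1 (mod 5875), and -1426 ≡ 4449 (mod 5875).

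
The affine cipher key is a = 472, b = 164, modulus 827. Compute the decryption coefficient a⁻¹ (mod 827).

Extended Euclidean algorithm:
827 = 1·472 + 355
472 = 1·355 + 117
355 = 3·117 + 4
117 = 29·4 + 1
4 = 4·1 + 0
The gcd is 1. Working backward:
1 = 117 − 29·4
1 = −29·355 + 88·117
1 = 88·472 − 117·355
1 = −117·827 + 205·472
So 472·205 ≡ 1 (mod 827).

205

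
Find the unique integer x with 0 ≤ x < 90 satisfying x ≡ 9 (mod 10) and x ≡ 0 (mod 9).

Write x = 9 + 10·k. Then 10·k ≡ 0 − 9 ≡ 0 (mod 9).
Need 10⁻¹ mod 9. Extended Euclid on (9, 1):
9 = 9·1 + 0
10⁻¹ ≡ 1 (mod 9), so k ≡ 1·0 ≡ 0 (mod 9).
x = 9 + 10·0 = 9.

9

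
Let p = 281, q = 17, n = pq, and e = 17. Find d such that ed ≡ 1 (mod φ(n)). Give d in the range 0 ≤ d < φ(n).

φ(n) = (p−1)(q−1) = 280·16 = 4480.
Need d with 17·d ≡ 1 (mod 4480). Apply the extended Euclidean algorithm:
4480 = 263*17 + 9
17 = 1*9 + 8
9 = 1*8 + 1
8 = 8*1 + 0
Back-substitute:
1 = 9 − 8
1 = −17 + 2·9
1 = 2·4480 − 527·17
So 17·(-527) ≡ 1 (mod 4480), hence d ≡ -527 ≡ 3953 (mod 4480).

3953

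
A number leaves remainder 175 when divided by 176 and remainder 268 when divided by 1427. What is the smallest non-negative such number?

138687

Write x = 175 + 176·k. Then 176·k ≡ 268 − 175 ≡ 93 (mod 1427).
Need 176⁻¹ mod 1427. Extended Euclid on (1427, 176):
1427 = 8*176 + 19
176 = 9*19 + 5
19 = 3*5 + 4
5 = 1*4 + 1
4 = 4*1 + 0
Back-substitute:
1 = 5 − 4
1 = −19 + 4·5
1 = 4·176 − 37·19
1 = −37·1427 + 300·176
176⁻¹ ≡ 300 (mod 1427), so k ≡ 300·93 ≡ 787 (mod 1427).
x = 175 + 176·787 = 138687.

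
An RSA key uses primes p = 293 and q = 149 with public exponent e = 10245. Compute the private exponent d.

29165

φ(n) = (p−1)(q−1) = 292·148 = 43216.
Need d with 10245·d ≡ 1 (mod 43216). Apply the extended Euclidean algorithm:
43216 = 4*10245 + 2236
10245 = 4*2236 + 1301
2236 = 1*1301 + 935
1301 = 1*935 + 366
935 = 2*366 + 203
366 = 1*203 + 163
203 = 1*163 + 40
163 = 4*40 + 3
40 = 13*3 + 1
3 = 3*1 + 0
Back-substitute:
1 = 40 − 13·3
1 = −13·163 + 53·40
1 = 53·203 − 66·163
1 = −66·366 + 119·203
1 = 119·935 − 304·366
1 = −304·1301 + 423·935
1 = 423·2236 − 727·1301
1 = −727·10245 + 3331·2236
1 = 3331·43216 − 14051·10245
So 10245·(-14051) ≡ 1 (mod 43216), hence d ≡ -14051 ≡ 29165 (mod 43216).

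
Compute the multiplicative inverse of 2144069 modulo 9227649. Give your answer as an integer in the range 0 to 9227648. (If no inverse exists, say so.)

Extended Euclidean algorithm:
9227649 = 4·2144069 + 651373
2144069 = 3·651373 + 189950
651373 = 3·189950 + 81523
189950 = 2·81523 + 26904
81523 = 3·26904 + 811
26904 = 33·811 + 141
811 = 5·141 + 106
141 = 1·106 + 35
106 = 3·35 + 1
35 = 35·1 + 0
gcd = 1, so the inverse exists. Back-substitute:
1 = 106 − 3·35
1 = −3·141 + 4·106
1 = 4·811 − 23·141
1 = −23·26904 + 763·811
1 = 763·81523 − 2312·26904
1 = −2312·189950 + 5387·81523
1 = 5387·651373 − 18473·189950
1 = −18473·2144069 + 60806·651373
1 = 60806·9227649 − 261697·2144069
Thus 2144069·(-261697) ≡ 1 (mod 9227649); reducing, -261697 mod 9227649 = 8965952.

8965952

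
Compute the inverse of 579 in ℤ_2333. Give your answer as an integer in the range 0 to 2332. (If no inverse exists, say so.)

137

Apply the Euclidean algorithm to 2333 and 579:
2333 = 4×579 + 17
579 = 34×17 + 1
17 = 17×1 + 0
gcd = 1, so the inverse exists. Back-substitute:
1 = 579 − 34·17
1 = −34·2333 + 137·579
So 579·137 ≡ 1 (mod 2333).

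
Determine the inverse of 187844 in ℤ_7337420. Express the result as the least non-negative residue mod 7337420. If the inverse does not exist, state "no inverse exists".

no inverse exists

Compute gcd(187844, 7337420):
7337420 = 39*187844 + 11504
187844 = 16*11504 + 3780
11504 = 3*3780 + 164
3780 = 23*164 + 8
164 = 20*8 + 4
8 = 2*4 + 0
Since gcd = 4 > 1, 187844 is not a unit mod 7337420.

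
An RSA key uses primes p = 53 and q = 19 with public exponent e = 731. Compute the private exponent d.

347

φ(n) = (p−1)(q−1) = 52·18 = 936.
Need d with 731·d ≡ 1 (mod 936). Apply the extended Euclidean algorithm:
936 = 1·731 + 205
731 = 3·205 + 116
205 = 1·116 + 89
116 = 1·89 + 27
89 = 3·27 + 8
27 = 3·8 + 3
8 = 2·3 + 2
3 = 1·2 + 1
2 = 2·1 + 0
Back-substitute:
1 = 3 − 2
1 = −8 + 3·3
1 = 3·27 − 10·8
1 = −10·89 + 33·27
1 = 33·116 − 43·89
1 = −43·205 + 76·116
1 = 76·731 − 271·205
1 = −271·936 + 347·731
So 731·347 ≡ 1 (mod 936), hence d = 347.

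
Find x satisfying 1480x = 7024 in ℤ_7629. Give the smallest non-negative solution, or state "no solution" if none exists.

5077

First find gcd(1480, 7629):
7629 = 5*1480 + 229
1480 = 6*229 + 106
229 = 2*106 + 17
106 = 6*17 + 4
17 = 4*4 + 1
4 = 4*1 + 0
gcd = 1, so a unique solution mod 7629 exists.
Back-substitute for the Bézout coefficients:
1 = 17 − 4·4
1 = −4·106 + 25·17
1 = 25·229 − 54·106
1 = −54·1480 + 349·229
1 = 349·7629 − 1799·1480
So 1480·(-1799) ≡ 1 (mod 7629), giving 1480⁻¹ ≡ 5830.
x ≡ 1480⁻¹·7024 ≡ 5830·7024 ≡ 5077 (mod 7629).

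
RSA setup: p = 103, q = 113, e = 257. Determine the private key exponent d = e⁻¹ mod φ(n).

φ(n) = (p−1)(q−1) = 102·112 = 11424.
Need d with 257·d ≡ 1 (mod 11424). Apply the extended Euclidean algorithm:
11424 = 44*257 + 116
257 = 2*116 + 25
116 = 4*25 + 16
25 = 1*16 + 9
16 = 1*9 + 7
9 = 1*7 + 2
7 = 3*2 + 1
2 = 2*1 + 0
Back-substitute:
1 = 7 − 3·2
1 = −3·9 + 4·7
1 = 4·16 − 7·9
1 = −7·25 + 11·16
1 = 11·116 − 51·25
1 = −51·257 + 113·116
1 = 113·11424 − 5023·257
So 257·(-5023) ≡ 1 (mod 11424), hence d ≡ -5023 ≡ 6401 (mod 11424).

6401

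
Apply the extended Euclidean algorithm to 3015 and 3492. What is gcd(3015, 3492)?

9

Repeated division:
3492 = 1×3015 + 477
3015 = 6×477 + 153
477 = 3×153 + 18
153 = 8×18 + 9
18 = 2×9 + 0
gcd(3015, 3492) = 9.
Back-substituting:
9 = 153 − 8·18
9 = −8·477 + 25·153
9 = 25·3015 − 158·477
9 = −158·3492 + 183·3015
So 9 = (-158)·3492 + (183)·3015.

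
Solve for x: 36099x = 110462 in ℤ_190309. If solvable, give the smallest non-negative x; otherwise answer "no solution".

gcd(36099, 190309):
190309 = 5·36099 + 9814
36099 = 3·9814 + 6657
9814 = 1·6657 + 3157
6657 = 2·3157 + 343
3157 = 9·343 + 70
343 = 4·70 + 63
70 = 1·63 + 7
63 = 9·7 + 0
gcd = 7, but 7 ∤ 110462, so the congruence has no solution.

no solution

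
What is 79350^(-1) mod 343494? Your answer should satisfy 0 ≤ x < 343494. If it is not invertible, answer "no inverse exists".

Compute gcd(79350, 343494):
343494 = 4*79350 + 26094
79350 = 3*26094 + 1068
26094 = 24*1068 + 462
1068 = 2*462 + 144
462 = 3*144 + 30
144 = 4*30 + 24
30 = 1*24 + 6
24 = 4*6 + 0
Since gcd = 6 > 1, 79350 is not a unit mod 343494.

no inverse exists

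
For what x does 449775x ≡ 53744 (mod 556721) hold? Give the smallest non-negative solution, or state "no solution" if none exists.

First find gcd(449775, 556721):
556721 = 1·449775 + 106946
449775 = 4·106946 + 21991
106946 = 4·21991 + 18982
21991 = 1·18982 + 3009
18982 = 6·3009 + 928
3009 = 3·928 + 225
928 = 4·225 + 28
225 = 8·28 + 1
28 = 28·1 + 0
gcd = 1, so a unique solution mod 556721 exists.
Back-substitute for the Bézout coefficients:
1 = 225 − 8·28
1 = −8·928 + 33·225
1 = 33·3009 − 107·928
1 = −107·18982 + 675·3009
1 = 675·21991 − 782·18982
1 = −782·106946 + 3803·21991
1 = 3803·449775 − 15994·106946
1 = −15994·556721 + 19797·449775
So 449775·(19797) ≡ 1 (mod 556721), giving 449775⁻¹ ≡ 19797.
x ≡ 449775⁻¹·53744 ≡ 19797·53744 ≡ 76137 (mod 556721).

76137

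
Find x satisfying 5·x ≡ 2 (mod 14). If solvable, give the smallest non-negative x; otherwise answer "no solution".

First find gcd(5, 14):
14 = 2·5 + 4
5 = 1·4 + 1
4 = 4·1 + 0
gcd = 1, so a unique solution mod 14 exists.
Back-substitute for the Bézout coefficients:
1 = 5 − 4
1 = −14 + 3·5
So 5·(3) ≡ 1 (mod 14), giving 5⁻¹ ≡ 3.
x ≡ 5⁻¹·2 ≡ 3·2 ≡ 6 (mod 14).

6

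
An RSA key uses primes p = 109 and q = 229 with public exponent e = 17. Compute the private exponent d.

2897

φ(n) = (p−1)(q−1) = 108·228 = 24624.
Need d with 17·d ≡ 1 (mod 24624). Apply the extended Euclidean algorithm:
24624 = 1448×17 + 8
17 = 2×8 + 1
8 = 8×1 + 0
Back-substitute:
1 = 17 − 2·8
1 = −2·24624 + 2897·17
So 17·2897 ≡ 1 (mod 24624), hence d = 2897.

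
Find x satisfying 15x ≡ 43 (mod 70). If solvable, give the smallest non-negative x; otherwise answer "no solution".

no solution

gcd(15, 70):
70 = 4*15 + 10
15 = 1*10 + 5
10 = 2*5 + 0
gcd = 5, but 5 ∤ 43, so the congruence has no solution.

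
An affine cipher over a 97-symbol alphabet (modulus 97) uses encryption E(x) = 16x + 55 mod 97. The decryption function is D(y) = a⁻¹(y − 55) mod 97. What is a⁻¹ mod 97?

91

Run Euclid on (97, 16):
97 = 6*16 + 1
16 = 16*1 + 0
gcd = 1, so the inverse exists. Back-substitute:
1 = 97 − 6·16
So 16·(-6) ≡ 1 (mod 97), and -6 ≡ 91 (mod 97).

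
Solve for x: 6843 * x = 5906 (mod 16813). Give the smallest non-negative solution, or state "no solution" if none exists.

2819

First find gcd(6843, 16813):
16813 = 2*6843 + 3127
6843 = 2*3127 + 589
3127 = 5*589 + 182
589 = 3*182 + 43
182 = 4*43 + 10
43 = 4*10 + 3
10 = 3*3 + 1
3 = 3*1 + 0
gcd = 1, so a unique solution mod 16813 exists.
Back-substitute for the Bézout coefficients:
1 = 10 − 3·3
1 = −3·43 + 13·10
1 = 13·182 − 55·43
1 = −55·589 + 178·182
1 = 178·3127 − 945·589
1 = −945·6843 + 2068·3127
1 = 2068·16813 − 5081·6843
So 6843·(-5081) ≡ 1 (mod 16813), giving 6843⁻¹ ≡ 11732.
x ≡ 6843⁻¹·5906 ≡ 11732·5906 ≡ 2819 (mod 16813).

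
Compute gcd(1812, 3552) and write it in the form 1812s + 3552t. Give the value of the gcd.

12

Euclidean algorithm:
3552 = 1·1812 + 1740
1812 = 1·1740 + 72
1740 = 24·72 + 12
72 = 6·12 + 0
gcd(1812, 3552) = 12.
Working backward:
12 = 1740 − 24·72
12 = −24·1812 + 25·1740
12 = 25·3552 − 49·1812
So 12 = (25)·3552 + (-49)·1812.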